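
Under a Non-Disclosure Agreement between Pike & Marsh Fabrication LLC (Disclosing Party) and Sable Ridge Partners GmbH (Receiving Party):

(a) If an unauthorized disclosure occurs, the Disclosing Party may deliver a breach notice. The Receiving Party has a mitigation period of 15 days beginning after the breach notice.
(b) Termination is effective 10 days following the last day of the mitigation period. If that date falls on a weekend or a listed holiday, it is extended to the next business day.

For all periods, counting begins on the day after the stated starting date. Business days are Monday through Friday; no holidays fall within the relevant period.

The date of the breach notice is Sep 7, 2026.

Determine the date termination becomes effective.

The last day of the mitigation period: 15 calendar days after Sep 7, 2026 is Sep 22, 2026.
Adding 10 calendar days to Sep 22, 2026 gives Oct 2, 2026, which is the date termination becomes effective. Oct 2, 2026 is a Friday, so no roll-forward applies.

Oct 2, 2026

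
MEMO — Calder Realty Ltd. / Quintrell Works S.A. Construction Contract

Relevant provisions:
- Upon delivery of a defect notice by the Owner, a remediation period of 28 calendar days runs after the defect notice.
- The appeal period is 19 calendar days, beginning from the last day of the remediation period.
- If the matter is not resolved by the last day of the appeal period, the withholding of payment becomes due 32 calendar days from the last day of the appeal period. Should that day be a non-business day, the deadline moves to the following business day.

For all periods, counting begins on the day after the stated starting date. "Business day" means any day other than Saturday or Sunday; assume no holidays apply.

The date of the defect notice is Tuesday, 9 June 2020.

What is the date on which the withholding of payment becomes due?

The last day of the remediation period: 9 June 2020 + 28 days = 7 July 2020.
The last day of the appeal period: 19 calendar days after 7 July 2020 is 26 July 2020.
Adding 32 calendar days to 26 July 2020 gives 27 August 2020, which is the date on which the withholding of payment becomes due. 27 August 2020 is a Thursday, so no roll-forward applies.

27 August 2020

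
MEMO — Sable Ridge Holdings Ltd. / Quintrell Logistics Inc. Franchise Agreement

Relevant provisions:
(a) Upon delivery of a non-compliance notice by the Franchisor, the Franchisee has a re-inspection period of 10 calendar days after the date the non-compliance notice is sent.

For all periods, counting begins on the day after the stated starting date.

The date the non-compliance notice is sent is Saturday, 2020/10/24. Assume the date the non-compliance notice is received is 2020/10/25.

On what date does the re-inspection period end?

Adding 10 calendar days to 2020/10/24 gives 2020/11/03, which is the last day of the re-inspection period.

2020/11/03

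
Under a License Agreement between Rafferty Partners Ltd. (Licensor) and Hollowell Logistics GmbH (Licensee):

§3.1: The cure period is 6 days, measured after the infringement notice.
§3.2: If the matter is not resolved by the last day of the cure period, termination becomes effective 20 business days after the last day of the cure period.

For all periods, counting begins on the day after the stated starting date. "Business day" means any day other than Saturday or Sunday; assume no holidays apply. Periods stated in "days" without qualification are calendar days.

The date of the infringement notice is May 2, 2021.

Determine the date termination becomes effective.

Adding 6 calendar days to May 2, 2021 gives May 8, 2021, which is the last day of the cure period.
The date termination becomes effective: 20 business days after Saturday, May 8, 2021, skipping weekends — May 10, May 11, May 12, May 13, …, Jun 2, Jun 3, Jun 4 — lands on Friday, Jun 4, 2021.

Jun 4, 2021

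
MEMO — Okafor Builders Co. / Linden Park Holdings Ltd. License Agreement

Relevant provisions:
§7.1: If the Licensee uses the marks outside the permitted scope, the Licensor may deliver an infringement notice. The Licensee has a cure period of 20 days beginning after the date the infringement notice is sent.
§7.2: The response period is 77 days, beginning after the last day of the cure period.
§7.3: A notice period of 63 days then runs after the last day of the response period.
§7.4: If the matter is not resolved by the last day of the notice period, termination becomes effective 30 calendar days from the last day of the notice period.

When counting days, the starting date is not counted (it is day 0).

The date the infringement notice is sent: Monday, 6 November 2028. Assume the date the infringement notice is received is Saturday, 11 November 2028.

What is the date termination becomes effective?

Adding 20 calendar days to 6 November 2028 gives 26 November 2028, which is the last day of the cure period.
The last day of the response period: 77 calendar days after 26 November 2028 is 11 February 2029.
The last day of the notice period: 63 calendar days after 11 February 2029 is 15 April 2029.
The date termination becomes effective: 30 calendar days after 15 April 2029 is 15 May 2029.

15 May 2029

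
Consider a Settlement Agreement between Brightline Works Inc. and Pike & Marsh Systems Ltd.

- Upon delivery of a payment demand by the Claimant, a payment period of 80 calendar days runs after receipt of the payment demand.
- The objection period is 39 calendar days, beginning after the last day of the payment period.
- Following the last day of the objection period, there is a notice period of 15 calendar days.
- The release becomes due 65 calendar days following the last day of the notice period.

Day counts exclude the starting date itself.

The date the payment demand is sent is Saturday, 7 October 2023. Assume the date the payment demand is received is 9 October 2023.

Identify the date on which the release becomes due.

25 April 2024

Adding 80 calendar days to 9 October 2023 gives 28 December 2023, which is the last day of the payment period.
The last day of the objection period: 39 calendar days after 28 December 2023 is 5 February 2024.
The last day of the notice period: 5 February 2024 + 15 days = 20 February 2024.
The date on which the release becomes due: 20 February 2024 + 65 days = 25 April 2024.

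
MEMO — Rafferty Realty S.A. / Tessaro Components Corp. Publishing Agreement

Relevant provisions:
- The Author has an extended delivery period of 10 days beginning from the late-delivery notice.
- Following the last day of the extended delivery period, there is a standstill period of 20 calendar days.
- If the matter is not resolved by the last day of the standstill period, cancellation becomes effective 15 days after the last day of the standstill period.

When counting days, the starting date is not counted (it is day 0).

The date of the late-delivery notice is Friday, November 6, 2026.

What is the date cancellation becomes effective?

The last day of the extended delivery period: 10 calendar days after November 6, 2026 is November 16, 2026.
The last day of the standstill period: November 16, 2026 + 20 days = December 6, 2026.
The date cancellation becomes effective: 15 calendar days after December 6, 2026 is December 21, 2026.

December 21, 2026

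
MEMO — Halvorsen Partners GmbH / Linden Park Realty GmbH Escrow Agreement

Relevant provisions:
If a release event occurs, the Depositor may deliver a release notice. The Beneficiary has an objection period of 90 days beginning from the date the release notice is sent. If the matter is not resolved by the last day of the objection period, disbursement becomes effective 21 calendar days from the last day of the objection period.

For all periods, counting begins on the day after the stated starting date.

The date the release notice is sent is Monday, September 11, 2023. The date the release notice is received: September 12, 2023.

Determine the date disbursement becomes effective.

The last day of the objection period: September 11, 2023 + 90 days = December 10, 2023.
Adding 21 calendar days to December 10, 2023 gives December 31, 2023, which is the date disbursement becomes effective.

December 31, 2023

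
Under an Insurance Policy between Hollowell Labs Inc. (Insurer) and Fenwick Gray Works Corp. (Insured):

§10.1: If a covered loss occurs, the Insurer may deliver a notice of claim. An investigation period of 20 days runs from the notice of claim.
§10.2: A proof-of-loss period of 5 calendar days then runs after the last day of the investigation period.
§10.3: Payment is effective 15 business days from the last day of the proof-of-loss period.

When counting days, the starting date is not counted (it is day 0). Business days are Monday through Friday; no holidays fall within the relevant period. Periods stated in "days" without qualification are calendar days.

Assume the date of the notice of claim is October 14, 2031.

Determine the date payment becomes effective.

November 28, 2031

The last day of the investigation period: 20 calendar days after October 14, 2031 is November 3, 2031.
The last day of the proof-of-loss period: November 3, 2031 + 5 days = November 8, 2031.
From Saturday, November 8, 2031, 15 business days (Nov 10, Nov 11, Nov 12, Nov 13, …, Nov 26, Nov 27, Nov 28, skipping weekends) brings us to Friday, November 28, 2031, which is the date payment becomes effective.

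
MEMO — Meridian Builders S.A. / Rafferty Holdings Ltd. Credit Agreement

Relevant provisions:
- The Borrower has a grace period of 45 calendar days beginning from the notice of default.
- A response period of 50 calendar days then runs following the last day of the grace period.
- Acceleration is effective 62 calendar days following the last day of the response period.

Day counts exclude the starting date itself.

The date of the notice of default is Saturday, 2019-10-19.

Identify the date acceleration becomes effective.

The last day of the grace period: 2019-10-19 + 45 days = 2019-12-03.
Adding 50 calendar days to 2019-12-03 gives 2020-01-22, which is the last day of the response period.
The date acceleration becomes effective: 2020-01-22 + 62 days = 2020-03-24.

2020-03-24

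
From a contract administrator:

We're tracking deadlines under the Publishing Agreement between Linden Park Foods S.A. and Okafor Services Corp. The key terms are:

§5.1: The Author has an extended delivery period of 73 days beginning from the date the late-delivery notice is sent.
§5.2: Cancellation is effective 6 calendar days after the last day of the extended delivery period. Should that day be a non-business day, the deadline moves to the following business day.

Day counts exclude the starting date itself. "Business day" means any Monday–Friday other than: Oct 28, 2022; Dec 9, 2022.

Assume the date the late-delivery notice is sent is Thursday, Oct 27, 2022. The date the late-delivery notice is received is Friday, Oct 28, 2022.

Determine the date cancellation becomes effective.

The last day of the extended delivery period: 73 calendar days after Oct 27, 2022 is Jan 8, 2023.
The date cancellation becomes effective: 6 calendar days after Jan 8, 2023 is Jan 14, 2023. That falls on a Saturday, so it rolls to the next business day, Monday, Jan 16, 2023.

Jan 16, 2023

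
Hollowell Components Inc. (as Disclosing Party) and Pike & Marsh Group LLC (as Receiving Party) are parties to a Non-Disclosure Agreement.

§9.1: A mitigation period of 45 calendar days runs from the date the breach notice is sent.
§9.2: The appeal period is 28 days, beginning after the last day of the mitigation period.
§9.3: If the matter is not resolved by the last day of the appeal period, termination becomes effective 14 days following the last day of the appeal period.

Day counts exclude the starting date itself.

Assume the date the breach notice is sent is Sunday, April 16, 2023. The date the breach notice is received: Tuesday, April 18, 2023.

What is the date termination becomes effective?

July 12, 2023

The last day of the mitigation period: April 16, 2023 + 45 days = May 31, 2023.
Adding 28 calendar days to May 31, 2023 gives June 28, 2023, which is the last day of the appeal period.
The date termination becomes effective: 14 calendar days after June 28, 2023 is July 12, 2023.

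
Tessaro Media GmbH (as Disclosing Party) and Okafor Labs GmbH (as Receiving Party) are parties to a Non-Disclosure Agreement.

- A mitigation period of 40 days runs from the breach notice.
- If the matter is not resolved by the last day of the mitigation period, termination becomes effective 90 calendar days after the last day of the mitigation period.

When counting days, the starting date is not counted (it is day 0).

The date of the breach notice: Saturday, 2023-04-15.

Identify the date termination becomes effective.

The last day of the mitigation period: 2023-04-15 + 40 days = 2023-05-25.
The date termination becomes effective: 90 calendar days after 2023-05-25 is 2023-08-23.

2023-08-23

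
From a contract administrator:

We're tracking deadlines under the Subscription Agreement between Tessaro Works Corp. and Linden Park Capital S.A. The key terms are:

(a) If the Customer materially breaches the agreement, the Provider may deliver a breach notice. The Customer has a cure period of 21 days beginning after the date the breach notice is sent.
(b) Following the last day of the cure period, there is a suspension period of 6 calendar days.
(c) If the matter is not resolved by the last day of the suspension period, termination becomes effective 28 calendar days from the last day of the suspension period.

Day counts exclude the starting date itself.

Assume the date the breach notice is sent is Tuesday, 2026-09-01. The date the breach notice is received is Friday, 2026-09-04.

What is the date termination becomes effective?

2026-10-26

Adding 21 calendar days to 2026-09-01 gives 2026-09-22, which is the last day of the cure period.
Adding 6 calendar days to 2026-09-22 gives 2026-09-28, which is the last day of the suspension period.
Adding 28 calendar days to 2026-09-28 gives 2026-10-26, which is the date termination becomes effective.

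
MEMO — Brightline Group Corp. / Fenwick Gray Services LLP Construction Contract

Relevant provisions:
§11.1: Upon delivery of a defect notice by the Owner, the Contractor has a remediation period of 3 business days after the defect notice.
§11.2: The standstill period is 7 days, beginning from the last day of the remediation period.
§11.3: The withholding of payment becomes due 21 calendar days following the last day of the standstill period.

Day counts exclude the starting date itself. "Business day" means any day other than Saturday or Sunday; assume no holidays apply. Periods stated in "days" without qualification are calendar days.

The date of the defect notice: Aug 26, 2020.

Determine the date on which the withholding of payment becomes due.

The last day of the remediation period: counting 3 business days from Wednesday, Aug 26, 2020 (Aug 27, Aug 28, Aug 31, skipping weekends) reaches Monday, Aug 31, 2020.
The last day of the standstill period: 7 calendar days after Aug 31, 2020 is Sep 7, 2020.
Adding 21 calendar days to Sep 7, 2020 gives Sep 28, 2020, which is the date on which the withholding of payment becomes due.

Sep 28, 2020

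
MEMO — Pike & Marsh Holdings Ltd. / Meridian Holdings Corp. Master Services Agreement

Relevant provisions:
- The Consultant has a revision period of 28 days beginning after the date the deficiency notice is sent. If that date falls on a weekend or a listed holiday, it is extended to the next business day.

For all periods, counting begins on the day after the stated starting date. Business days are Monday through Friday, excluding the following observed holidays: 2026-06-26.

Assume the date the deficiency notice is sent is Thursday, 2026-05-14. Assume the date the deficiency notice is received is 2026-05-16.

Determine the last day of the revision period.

2026-06-11

Adding 28 calendar days to 2026-05-14 gives 2026-06-11, which is the last day of the revision period. 2026-06-11 is a Thursday and is not a listed holiday, so no roll-forward applies.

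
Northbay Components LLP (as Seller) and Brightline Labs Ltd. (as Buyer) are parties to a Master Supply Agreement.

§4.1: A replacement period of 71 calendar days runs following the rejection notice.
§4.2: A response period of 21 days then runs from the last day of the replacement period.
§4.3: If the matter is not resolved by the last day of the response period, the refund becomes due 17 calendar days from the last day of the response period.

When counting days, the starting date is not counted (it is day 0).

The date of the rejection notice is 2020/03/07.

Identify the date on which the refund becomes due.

Adding 71 calendar days to 2020/03/07 gives 2020/05/17, which is the last day of the replacement period.
The last day of the response period: 2020/05/17 + 21 days = 2020/06/07.
The date on which the refund becomes due: 17 calendar days after 2020/06/07 is 2020/06/24.

2020/06/24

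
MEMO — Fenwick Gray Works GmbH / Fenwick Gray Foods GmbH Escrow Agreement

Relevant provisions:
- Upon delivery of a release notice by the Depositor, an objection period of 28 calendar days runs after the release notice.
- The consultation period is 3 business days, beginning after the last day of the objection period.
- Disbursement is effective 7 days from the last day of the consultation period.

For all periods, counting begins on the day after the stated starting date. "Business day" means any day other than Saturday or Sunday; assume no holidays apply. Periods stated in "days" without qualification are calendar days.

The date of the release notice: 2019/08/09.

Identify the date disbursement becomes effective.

2019/09/18

The last day of the objection period: 28 calendar days after 2019/08/09 is 2019/09/06.
The last day of the consultation period: 3 business days after Friday, 2019/09/06, skipping weekends — Sep 9, Sep 10, Sep 11 — lands on Wednesday, 2019/09/11.
The date disbursement becomes effective: 7 calendar days after 2019/09/11 is 2019/09/18.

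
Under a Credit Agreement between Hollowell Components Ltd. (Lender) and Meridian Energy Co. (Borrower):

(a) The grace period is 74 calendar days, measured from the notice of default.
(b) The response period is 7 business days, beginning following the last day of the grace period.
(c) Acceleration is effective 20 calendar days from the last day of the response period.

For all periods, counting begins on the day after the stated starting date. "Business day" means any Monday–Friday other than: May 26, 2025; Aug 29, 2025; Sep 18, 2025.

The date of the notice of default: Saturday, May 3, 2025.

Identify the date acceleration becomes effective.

Aug 14, 2025

The last day of the grace period: 74 calendar days after May 3, 2025 is Jul 16, 2025.
The last day of the response period: 7 business days after Wednesday, Jul 16, 2025, skipping weekends — Jul 17, Jul 18, Jul 21, Jul 22, Jul 23, Jul 24, Jul 25 — lands on Friday, Jul 25, 2025.
The date acceleration becomes effective: Jul 25, 2025 + 20 days = Aug 14, 2025.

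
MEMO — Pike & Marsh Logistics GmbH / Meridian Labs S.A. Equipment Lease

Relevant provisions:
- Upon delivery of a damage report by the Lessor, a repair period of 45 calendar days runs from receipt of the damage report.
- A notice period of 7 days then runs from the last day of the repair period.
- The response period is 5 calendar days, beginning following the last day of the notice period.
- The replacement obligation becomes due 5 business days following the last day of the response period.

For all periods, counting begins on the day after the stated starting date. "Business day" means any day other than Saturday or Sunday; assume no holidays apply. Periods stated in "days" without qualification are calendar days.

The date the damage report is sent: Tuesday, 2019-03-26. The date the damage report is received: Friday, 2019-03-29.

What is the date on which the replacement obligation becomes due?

Adding 45 calendar days to 2019-03-29 gives 2019-05-13, which is the last day of the repair period.
Adding 7 calendar days to 2019-05-13 gives 2019-05-20, which is the last day of the notice period.
The last day of the response period: 5 calendar days after 2019-05-20 is 2019-05-25.
From Saturday, 2019-05-25, 5 business days (May 27, May 28, May 29, May 30, May 31, skipping weekends) brings us to Friday, 2019-05-31, which is the date on which the replacement obligation becomes due.

2019-05-31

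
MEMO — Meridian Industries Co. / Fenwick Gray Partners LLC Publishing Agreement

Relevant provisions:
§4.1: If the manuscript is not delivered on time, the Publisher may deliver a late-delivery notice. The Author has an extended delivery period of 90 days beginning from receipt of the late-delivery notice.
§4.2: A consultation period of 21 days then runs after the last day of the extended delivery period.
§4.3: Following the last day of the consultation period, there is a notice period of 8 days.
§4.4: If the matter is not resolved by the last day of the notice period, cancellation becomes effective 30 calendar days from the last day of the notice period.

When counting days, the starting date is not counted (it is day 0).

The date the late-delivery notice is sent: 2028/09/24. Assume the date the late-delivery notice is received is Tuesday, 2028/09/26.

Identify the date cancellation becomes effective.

2029/02/22

The last day of the extended delivery period: 90 calendar days after 2028/09/26 is 2028/12/25.
The last day of the consultation period: 21 calendar days after 2028/12/25 is 2029/01/15.
The last day of the notice period: 2029/01/15 + 8 days = 2029/01/23.
The date cancellation becomes effective: 30 calendar days after 2029/01/23 is 2029/02/22.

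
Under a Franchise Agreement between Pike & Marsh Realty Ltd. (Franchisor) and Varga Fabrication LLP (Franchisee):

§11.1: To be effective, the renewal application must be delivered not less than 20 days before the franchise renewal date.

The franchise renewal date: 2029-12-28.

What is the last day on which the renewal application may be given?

2029-12-28 minus 20 days is 2029-12-08.

2029-12-08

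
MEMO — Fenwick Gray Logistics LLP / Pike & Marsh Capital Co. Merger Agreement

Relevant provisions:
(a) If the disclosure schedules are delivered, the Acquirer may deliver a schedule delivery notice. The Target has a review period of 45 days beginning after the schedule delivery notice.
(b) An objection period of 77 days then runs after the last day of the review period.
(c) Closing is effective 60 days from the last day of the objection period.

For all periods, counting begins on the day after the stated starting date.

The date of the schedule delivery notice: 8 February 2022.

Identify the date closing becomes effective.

9 August 2022

The last day of the review period: 8 February 2022 + 45 days = 25 March 2022.
Adding 77 calendar days to 25 March 2022 gives 10 June 2022, which is the last day of the objection period.
Adding 60 calendar days to 10 June 2022 gives 9 August 2022, which is the date closing becomes effective.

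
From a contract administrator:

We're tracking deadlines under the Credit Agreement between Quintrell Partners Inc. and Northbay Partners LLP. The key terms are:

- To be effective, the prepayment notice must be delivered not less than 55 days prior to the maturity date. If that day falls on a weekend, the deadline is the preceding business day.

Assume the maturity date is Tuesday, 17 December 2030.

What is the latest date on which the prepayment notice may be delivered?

23 October 2030

17 December 2030 minus 55 days is 23 October 2030. That is a Wednesday, so no adjustment is needed.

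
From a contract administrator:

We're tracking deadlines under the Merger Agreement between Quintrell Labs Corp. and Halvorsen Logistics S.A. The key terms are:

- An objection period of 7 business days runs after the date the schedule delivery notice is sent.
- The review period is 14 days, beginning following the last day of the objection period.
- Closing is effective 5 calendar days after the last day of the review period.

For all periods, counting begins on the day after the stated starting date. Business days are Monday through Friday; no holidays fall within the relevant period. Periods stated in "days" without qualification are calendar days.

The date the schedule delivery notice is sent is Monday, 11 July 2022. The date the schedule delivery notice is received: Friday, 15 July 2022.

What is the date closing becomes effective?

8 August 2022

The last day of the objection period: counting 7 business days from Monday, 11 July 2022 (Jul 12, Jul 13, Jul 14, Jul 15, Jul 18, Jul 19, Jul 20, skipping weekends) reaches Wednesday, 20 July 2022.
The last day of the review period: 14 calendar days after 20 July 2022 is 3 August 2022.
Adding 5 calendar days to 3 August 2022 gives 8 August 2022, which is the date closing becomes effective.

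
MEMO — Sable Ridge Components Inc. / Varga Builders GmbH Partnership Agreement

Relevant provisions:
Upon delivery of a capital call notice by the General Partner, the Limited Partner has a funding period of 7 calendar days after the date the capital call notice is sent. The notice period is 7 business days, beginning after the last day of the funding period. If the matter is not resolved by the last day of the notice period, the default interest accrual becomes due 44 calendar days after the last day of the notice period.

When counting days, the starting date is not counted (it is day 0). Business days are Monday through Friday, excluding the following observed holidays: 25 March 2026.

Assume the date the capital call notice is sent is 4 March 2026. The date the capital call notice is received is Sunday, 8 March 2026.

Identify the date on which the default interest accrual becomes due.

The last day of the funding period: 4 March 2026 + 7 days = 11 March 2026.
From Wednesday, 11 March 2026, 7 business days (Mar 12, Mar 13, Mar 16, Mar 17, Mar 18, Mar 19, Mar 20, skipping weekends) brings us to Friday, 20 March 2026, which is the last day of the notice period.
Adding 44 calendar days to 20 March 2026 gives 3 May 2026, which is the date on which the default interest accrual becomes due.

3 May 2026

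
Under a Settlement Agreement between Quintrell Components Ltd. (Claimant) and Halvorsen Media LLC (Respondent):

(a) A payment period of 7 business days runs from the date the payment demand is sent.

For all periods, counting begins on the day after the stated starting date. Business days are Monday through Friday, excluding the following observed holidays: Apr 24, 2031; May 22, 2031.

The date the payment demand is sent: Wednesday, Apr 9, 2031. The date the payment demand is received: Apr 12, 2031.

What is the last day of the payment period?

The last day of the payment period: counting 7 business days from Wednesday, Apr 9, 2031 (Apr 10, Apr 11, Apr 14, Apr 15, Apr 16, Apr 17, Apr 18, skipping weekends) reaches Friday, Apr 18, 2031.

Apr 18, 2031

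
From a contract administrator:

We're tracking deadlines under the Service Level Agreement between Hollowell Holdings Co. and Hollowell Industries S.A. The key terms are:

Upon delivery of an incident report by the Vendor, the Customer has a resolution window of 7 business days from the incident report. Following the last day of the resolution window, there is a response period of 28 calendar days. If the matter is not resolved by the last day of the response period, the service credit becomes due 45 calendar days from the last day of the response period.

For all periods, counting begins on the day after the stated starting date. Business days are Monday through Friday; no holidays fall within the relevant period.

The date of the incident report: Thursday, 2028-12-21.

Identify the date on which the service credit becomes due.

From Thursday, 2028-12-21, 7 business days (Dec 22, Dec 25, Dec 26, Dec 27, Dec 28, Dec 29, Jan 1, skipping weekends) brings us to Monday, 2029-01-01, which is the last day of the resolution window.
The last day of the response period: 2029-01-01 + 28 days = 2029-01-29.
The date on which the service credit becomes due: 45 calendar days after 2029-01-29 is 2029-03-15.

2029-03-15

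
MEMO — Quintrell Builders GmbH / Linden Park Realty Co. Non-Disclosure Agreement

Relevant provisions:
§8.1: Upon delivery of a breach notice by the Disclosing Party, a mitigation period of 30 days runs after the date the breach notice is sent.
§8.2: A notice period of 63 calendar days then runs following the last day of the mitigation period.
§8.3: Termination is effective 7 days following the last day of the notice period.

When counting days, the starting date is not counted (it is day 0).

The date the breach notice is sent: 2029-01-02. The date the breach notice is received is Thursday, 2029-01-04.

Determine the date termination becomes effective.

2029-04-12

The last day of the mitigation period: 2029-01-02 + 30 days = 2029-02-01.
The last day of the notice period: 63 calendar days after 2029-02-01 is 2029-04-05.
The date termination becomes effective: 7 calendar days after 2029-04-05 is 2029-04-12.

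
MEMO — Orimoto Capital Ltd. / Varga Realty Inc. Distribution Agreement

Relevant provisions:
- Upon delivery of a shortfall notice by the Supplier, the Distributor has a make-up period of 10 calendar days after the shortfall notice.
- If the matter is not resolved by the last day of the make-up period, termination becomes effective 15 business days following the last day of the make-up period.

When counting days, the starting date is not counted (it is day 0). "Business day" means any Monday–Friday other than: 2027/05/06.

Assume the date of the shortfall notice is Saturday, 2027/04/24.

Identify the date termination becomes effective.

The last day of the make-up period: 2027/04/24 + 10 days = 2027/05/04.
From Tuesday, 2027/05/04, 15 business days (May 5, May 7, May 10, May 11, …, May 24, May 25, May 26, skipping weekends and the listed holiday on May 6) brings us to Wednesday, 2027/05/26, which is the date termination becomes effective.

2027/05/26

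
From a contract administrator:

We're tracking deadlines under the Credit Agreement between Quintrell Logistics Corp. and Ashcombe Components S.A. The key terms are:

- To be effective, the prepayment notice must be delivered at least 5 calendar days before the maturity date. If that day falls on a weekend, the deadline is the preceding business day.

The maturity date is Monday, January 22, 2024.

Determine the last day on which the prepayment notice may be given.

January 22, 2024 minus 5 days is January 17, 2024. That is a Wednesday, so no adjustment is needed.

January 17, 2024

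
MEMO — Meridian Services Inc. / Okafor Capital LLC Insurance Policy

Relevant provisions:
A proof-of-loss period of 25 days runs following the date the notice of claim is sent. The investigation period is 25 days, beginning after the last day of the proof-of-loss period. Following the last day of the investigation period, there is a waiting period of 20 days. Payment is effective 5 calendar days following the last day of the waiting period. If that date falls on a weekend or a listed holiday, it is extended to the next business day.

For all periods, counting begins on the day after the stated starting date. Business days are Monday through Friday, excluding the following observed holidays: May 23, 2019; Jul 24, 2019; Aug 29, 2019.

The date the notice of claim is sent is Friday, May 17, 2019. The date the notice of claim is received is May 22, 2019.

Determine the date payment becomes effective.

Jul 31, 2019

Adding 25 calendar days to May 17, 2019 gives Jun 11, 2019, which is the last day of the proof-of-loss period.
The last day of the investigation period: Jun 11, 2019 + 25 days = Jul 6, 2019.
The last day of the waiting period: 20 calendar days after Jul 6, 2019 is Jul 26, 2019.
Adding 5 calendar days to Jul 26, 2019 gives Jul 31, 2019, which is the date payment becomes effective. Jul 31, 2019 is a Wednesday and is not a listed holiday, so no roll-forward applies.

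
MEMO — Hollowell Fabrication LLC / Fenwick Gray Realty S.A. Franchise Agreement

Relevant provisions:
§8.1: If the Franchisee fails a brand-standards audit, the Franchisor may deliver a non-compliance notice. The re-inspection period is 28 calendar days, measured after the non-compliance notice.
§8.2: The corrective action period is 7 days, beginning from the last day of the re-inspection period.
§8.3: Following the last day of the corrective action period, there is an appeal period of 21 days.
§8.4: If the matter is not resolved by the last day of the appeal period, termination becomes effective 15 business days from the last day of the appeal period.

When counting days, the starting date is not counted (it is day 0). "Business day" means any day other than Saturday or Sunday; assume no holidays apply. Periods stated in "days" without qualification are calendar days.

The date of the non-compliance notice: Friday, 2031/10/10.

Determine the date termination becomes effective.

The last day of the re-inspection period: 28 calendar days after 2031/10/10 is 2031/11/07.
The last day of the corrective action period: 7 calendar days after 2031/11/07 is 2031/11/14.
The last day of the appeal period: 2031/11/14 + 21 days = 2031/12/05.
From Friday, 2031/12/05, 15 business days (Dec 8, Dec 9, Dec 10, Dec 11, …, Dec 24, Dec 25, Dec 26, skipping weekends) brings us to Friday, 2031/12/26, which is the date termination becomes effective.

2031/12/26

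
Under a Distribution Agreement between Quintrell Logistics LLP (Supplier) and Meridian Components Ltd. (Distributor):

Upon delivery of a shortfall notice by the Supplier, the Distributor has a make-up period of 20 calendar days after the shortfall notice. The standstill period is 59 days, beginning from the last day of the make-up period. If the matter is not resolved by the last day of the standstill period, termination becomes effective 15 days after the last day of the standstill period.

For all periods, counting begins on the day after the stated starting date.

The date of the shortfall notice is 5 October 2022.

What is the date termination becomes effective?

7 January 2023

The last day of the make-up period: 5 October 2022 + 20 days = 25 October 2022.
The last day of the standstill period: 59 calendar days after 25 October 2022 is 23 December 2022.
The date termination becomes effective: 23 December 2022 + 15 days = 7 January 2023.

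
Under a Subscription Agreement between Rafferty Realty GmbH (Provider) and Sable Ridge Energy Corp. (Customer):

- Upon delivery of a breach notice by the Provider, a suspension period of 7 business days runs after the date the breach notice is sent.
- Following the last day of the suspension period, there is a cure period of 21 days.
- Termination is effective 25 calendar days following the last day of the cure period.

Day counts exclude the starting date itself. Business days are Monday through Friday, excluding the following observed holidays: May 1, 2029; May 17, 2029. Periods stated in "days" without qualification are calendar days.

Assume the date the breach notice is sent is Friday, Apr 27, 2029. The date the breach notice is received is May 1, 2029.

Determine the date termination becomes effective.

The last day of the suspension period: 7 business days after Friday, Apr 27, 2029, skipping weekends and the listed holiday on May 1 — Apr 30, May 2, May 3, May 4, May 7, May 8, May 9 — lands on Wednesday, May 9, 2029.
Adding 21 calendar days to May 9, 2029 gives May 30, 2029, which is the last day of the cure period.
The date termination becomes effective: 25 calendar days after May 30, 2029 is Jun 24, 2029.

Jun 24, 2029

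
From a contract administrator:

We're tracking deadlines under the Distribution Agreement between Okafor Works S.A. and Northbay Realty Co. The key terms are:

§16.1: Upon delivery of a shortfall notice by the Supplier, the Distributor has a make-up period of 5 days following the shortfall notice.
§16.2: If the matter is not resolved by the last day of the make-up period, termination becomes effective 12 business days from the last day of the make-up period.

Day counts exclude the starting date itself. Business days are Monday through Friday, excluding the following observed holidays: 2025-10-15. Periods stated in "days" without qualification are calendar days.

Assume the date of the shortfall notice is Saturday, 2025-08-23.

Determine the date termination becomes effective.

2025-09-15

The last day of the make-up period: 2025-08-23 + 5 days = 2025-08-28.
From Thursday, 2025-08-28, 12 business days (Aug 29, Sep 1, Sep 2, Sep 3, …, Sep 11, Sep 12, Sep 15, skipping weekends) brings us to Monday, 2025-09-15, which is the date termination becomes effective.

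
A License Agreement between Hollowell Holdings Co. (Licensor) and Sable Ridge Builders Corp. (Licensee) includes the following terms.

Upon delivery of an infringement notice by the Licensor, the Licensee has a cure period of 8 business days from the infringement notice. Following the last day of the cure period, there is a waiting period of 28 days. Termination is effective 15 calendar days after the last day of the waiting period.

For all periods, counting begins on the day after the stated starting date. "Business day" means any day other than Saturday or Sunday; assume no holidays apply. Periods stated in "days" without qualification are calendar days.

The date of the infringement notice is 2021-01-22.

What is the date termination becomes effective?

The last day of the cure period: counting 8 business days from Friday, 2021-01-22 (Jan 25, Jan 26, Jan 27, Jan 28, Jan 29, Feb 1, Feb 2, Feb 3, skipping weekends) reaches Wednesday, 2021-02-03.
The last day of the waiting period: 2021-02-03 + 28 days = 2021-03-03.
The date termination becomes effective: 15 calendar days after 2021-03-03 is 2021-03-18.

2021-03-18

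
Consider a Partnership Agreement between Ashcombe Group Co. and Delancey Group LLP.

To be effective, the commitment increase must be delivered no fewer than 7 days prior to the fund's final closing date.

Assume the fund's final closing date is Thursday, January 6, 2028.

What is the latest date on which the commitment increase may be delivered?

Counting back 7 calendar days from January 6, 2028 gives December 30, 2027.

December 30, 2027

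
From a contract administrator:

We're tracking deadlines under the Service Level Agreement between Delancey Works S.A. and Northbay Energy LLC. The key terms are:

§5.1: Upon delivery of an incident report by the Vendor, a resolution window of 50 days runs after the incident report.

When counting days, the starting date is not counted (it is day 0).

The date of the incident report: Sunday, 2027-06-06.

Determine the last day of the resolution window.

2027-07-26

The last day of the resolution window: 50 calendar days after 2027-06-06 is 2027-07-26.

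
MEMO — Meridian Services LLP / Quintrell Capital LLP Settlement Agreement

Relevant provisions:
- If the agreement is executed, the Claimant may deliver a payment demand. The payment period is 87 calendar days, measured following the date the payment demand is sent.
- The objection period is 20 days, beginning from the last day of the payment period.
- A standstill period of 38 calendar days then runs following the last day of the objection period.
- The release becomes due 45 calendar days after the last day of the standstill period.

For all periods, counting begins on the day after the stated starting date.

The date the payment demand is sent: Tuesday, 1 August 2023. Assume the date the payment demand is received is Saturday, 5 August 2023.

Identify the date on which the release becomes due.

7 February 2024

The last day of the payment period: 87 calendar days after 1 August 2023 is 27 October 2023.
The last day of the objection period: 27 October 2023 + 20 days = 16 November 2023.
The last day of the standstill period: 38 calendar days after 16 November 2023 is 24 December 2023.
The date on which the release becomes due: 45 calendar days after 24 December 2023 is 7 February 2024.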